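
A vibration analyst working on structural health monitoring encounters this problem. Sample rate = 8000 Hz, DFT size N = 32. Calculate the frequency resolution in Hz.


DFT frequency resolution:
df = fs / N
   = 8000 / 32
   = 250.0 Hz

250.0 Hz


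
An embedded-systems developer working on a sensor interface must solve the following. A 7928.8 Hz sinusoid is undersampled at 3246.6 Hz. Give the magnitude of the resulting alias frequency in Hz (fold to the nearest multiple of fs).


Compute the nearest integer multiple of fs to the signal:
n = round(7928.8 / 3246.6) = 2
f_alias = |7928.8 - 2 * 3246.6|
        = |7928.8 - 6493.2|
        = 1435.6 Hz

1435.6


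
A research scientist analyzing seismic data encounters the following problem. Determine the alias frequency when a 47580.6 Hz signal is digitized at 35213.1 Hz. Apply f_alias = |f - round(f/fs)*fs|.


Compute the nearest integer multiple of fs to the signal:
n = round(47580.6 / 35213.1) = 1
f_alias = |47580.6 - 1 * 35213.1|
        = |47580.6 - 35213.1|
        = 12367.5 Hz

12367.5


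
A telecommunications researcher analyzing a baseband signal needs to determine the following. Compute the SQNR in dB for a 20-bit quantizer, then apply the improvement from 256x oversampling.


Step 1 — baseline SQNR at Nyquist:
SQNR_base = 6.02*N + 1.76
          = 6.02*20 + 1.76
          = 122.16 dB

Step 2 — oversampling processing gain:
G = 10*log10(OSR) = 10*log10(256) = 24.08 dB

Step 3 — total:
SQNR_total = 122.16 + 24.08 = 146.24 dB

Base SQNR = 122.16 dB; oversampled SQNR = 146.24 dB


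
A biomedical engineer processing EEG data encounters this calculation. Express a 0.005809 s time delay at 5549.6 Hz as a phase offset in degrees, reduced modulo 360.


Phase shift from frequency and time delay:
phi = 360 * f * t_delay
    = 360 * 5549.6 * 0.005809
    = 11605.55 degrees
    mod 360 = 85.55 degrees

85.55 degrees


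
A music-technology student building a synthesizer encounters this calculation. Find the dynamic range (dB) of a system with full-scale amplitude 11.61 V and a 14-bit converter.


Dynamic range from full-scale to LSB:
V_min = V_max / 2^bits = 11.61 / 2^14
DR = 20 * log10(V_max / V_min)
   = 20 * log10(2^14)
   = 20 * 14 * log10(2)
   = 84.29 dB

84.29 dB


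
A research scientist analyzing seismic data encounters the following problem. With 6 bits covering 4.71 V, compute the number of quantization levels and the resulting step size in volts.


Step 1 — number of quantization levels:
L = 2^N = 2^6 = 64

Step 2 — LSB step size:
delta = Vfs / L
      = 4.71 / 64
      = 0.07359375 V

Levels = 64; step size = 0.07359375 V


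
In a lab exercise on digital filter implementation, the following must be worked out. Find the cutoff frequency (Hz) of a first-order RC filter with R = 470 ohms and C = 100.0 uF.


Cutoff frequency of a first-order RC filter:
fc = 1 / (2 * pi * R * C)
C = 100.0 uF = 0.0001 F
fc = 1 / (2 * pi * 470 * 0.0001)
   = 1 / 0.29530970943744
   = 3.386275 Hz

3.386275 Hz


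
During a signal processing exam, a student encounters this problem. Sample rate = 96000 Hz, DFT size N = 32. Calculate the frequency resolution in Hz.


DFT frequency resolution:
df = fs / N
   = 96000 / 32
   = 3000.0 Hz

3000.0 Hz


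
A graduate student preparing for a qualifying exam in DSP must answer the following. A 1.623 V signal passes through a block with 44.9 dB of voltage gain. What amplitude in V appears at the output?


Output voltage from dB gain:
V_out = V_in * 10^(gain_dB / 20)
      = 1.623 * 10^(44.9 / 20)
      = 1.623 * 175.792361
      = 285.311 V

285.311 V


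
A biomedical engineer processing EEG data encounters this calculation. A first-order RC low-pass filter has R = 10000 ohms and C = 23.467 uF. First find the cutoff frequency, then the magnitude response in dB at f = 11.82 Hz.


Step 1 — cutoff frequency:
fc = 1 / (2*pi*R*C)
C = 23.467 uF = 2.3467e-05 F
fc = 1 / (2*pi*10000*2.3467e-05)
   = 0.678207 Hz

Step 2 — magnitude at f = 11.82 Hz:
|H(f)| = 1 / sqrt(1 + (f/fc)^2)
f/fc = 11.82 / 0.678207 = 17.428307
|H| = 1 / sqrt(1 + 303.745885) = 0.0572837
|H|_dB = 20*log10(0.0572837) = -24.84 dB

fc = 0.678207 Hz; |H(11.82 Hz)| = -24.84 dB


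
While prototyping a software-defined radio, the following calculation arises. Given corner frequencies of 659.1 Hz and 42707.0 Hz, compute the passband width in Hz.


Bandwidth is the difference of -3dB frequencies:
BW = f_high - f_low
   = 42707.0 - 659.1
   = 42047.9 Hz

42047.9 Hz


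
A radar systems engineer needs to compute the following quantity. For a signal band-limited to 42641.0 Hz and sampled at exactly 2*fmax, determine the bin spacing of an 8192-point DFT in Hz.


Step 1 — Nyquist sampling rate:
fs = 2 * fmax = 2 * 42641.0 = 85282.0 Hz

Step 2 — DFT bin spacing:
df = fs / N = 85282.0 / 8192 = 10.4104 Hz

10.4104 Hz


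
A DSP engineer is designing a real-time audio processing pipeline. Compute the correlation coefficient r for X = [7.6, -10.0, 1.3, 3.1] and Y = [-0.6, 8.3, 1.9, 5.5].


Pearson correlation coefficient (population):
r = cov(X,Y) / (std(X) * std(Y))
Mean X = 0.5, Mean Y = 3.775
Cov(X,Y) = -18.8975
Std(X) = 6.481898, Std(Y) = 3.395125
r = -0.8587

-0.8587


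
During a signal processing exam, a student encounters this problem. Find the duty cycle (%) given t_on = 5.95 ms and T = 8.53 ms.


Duty cycle as a percentage:
DC = (t_on / T) * 100
   = (5.95 / 8.53) * 100
   = 0.697538 * 100
   = 69.75 %

69.75 %


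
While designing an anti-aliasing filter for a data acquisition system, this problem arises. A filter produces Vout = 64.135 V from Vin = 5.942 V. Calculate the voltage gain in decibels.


Voltage gain in dB:
G = 20 * log10(Vout / Vin)
  = 20 * log10(64.135 / 5.942)
  = 20 * log10(10.793504)
  = 20 * 1.033162
  = 20.66 dB

20.66 dB


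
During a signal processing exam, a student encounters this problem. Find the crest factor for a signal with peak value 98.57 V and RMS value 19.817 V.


Crest factor is the ratio of peak to RMS:
CF = V_peak / V_rms
   = 98.57 / 19.817
   = 4.974

4.974


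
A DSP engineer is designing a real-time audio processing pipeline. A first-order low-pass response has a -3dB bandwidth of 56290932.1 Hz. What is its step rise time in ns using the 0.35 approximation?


Rise time from bandwidth relationship:
tr = 0.35 / BW
   = 0.35 / 56290932.1
   = 6.217697717e-09 s
   = 6.2177 ns

6.2177 ns


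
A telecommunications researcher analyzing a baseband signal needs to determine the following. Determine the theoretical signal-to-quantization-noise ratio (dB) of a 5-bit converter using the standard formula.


Theoretical SNR for a full-scale sinusoid:
SNR = 6.02 * N + 1.76
    = 6.02 * 5 + 1.76
    = 30.1 + 1.76
    = 31.86 dB

31.86 dB


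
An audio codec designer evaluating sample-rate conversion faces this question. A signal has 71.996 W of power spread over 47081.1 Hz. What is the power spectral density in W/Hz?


Power spectral density:
PSD = P / BW
    = 71.996 / 47081.1
    = 0.00152919 W/Hz

0.00152919 W/Hz


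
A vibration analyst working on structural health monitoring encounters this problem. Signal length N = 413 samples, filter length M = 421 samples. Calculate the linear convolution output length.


Linear convolution output length:
L = N + M - 1
  = 413 + 421 - 1
  = 833 samples

833


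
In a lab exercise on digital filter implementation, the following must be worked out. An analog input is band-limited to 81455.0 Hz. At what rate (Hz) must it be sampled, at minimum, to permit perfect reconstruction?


The Nyquist rate is twice the maximum frequency component.
fs_min = 2 * fmax
      = 2 * 81455.0
      = 162910.0 Hz

162910.0


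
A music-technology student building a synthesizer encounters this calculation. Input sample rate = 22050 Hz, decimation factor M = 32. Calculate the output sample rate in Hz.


Decimation reduces the sample rate:
fs_out = fs_in / M
       = 22050 / 32
       = 689.0625 Hz

689.0625 Hz


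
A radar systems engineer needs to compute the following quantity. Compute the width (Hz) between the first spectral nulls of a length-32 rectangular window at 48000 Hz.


Main lobe width for a rectangular window:
Width = 2 * fs / N
      = 2 * 48000 / 32
      = 96000 / 32
      = 3000.0 Hz

3000.0 Hz


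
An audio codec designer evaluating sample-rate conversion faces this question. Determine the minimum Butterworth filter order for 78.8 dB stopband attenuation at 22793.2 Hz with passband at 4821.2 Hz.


Butterworth filter order formula:
n = log10(10^(A/10) - 1) / (2 * log10(f_stop/f_pass))
10^(78.8/10) - 1 = 75857756.5029
f_stop/f_pass = 22793.2 / 4821.2 = 4.7277
n = 5.8401 -> ceil = 6

6


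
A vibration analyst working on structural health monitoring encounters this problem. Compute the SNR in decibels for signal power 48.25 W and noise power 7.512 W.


SNR in decibels:
SNR = 10 * log10(Ps / Pn)
    = 10 * log10(48.25 / 7.512)
    = 10 * log10(6.4231)
    = 10 * 0.8077
    = 8.08 dB

8.08 dB


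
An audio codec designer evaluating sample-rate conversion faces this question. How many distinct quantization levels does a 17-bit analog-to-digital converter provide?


Number of quantization levels = 2^N
= 2^17
= 131072

131072


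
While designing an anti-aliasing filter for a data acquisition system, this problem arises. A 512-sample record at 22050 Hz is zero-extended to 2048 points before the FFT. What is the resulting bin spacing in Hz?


Frequency resolution after zero-padding:
N_padded = 512 * 4 = 2048
df = fs / N_padded
   = 22050 / 2048
   = 10.7666 Hz

10.7666 Hz


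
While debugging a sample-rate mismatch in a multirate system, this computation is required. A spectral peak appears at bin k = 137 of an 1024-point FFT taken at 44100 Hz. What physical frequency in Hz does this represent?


Frequency of DFT bin k:
f_k = k * fs / N
    = 137 * 44100 / 1024
    = 6041700 / 1024
    = 5900.098 Hz

5900.098 Hz


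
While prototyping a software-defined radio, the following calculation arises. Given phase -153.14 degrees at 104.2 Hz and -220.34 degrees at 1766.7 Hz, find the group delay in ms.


Group delay from phase difference:
tau = -d(phi)/d(omega)
d(phi) = -67.2 deg = -1.172861 rad
d(omega) = 2*pi*(1766.7 - 104.2) = 10445.7956 rad/s
tau = -(-1.172861) / 10445.7956
    = 0.1123 ms

0.1123 ms


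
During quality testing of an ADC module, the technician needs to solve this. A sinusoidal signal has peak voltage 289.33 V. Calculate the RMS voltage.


RMS voltage for a sinusoidal waveform:
V_rms = V_peak / sqrt(2)
      = 289.33 / 1.414214
      = 204.587 V

204.587 V


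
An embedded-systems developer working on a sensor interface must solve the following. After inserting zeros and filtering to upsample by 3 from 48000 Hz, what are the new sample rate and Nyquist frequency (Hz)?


Step 1 — output sample rate after interpolation by L:
fs_out = L * fs_in = 3 * 48000 = 144000 Hz

Step 2 — Nyquist frequency of the output stream:
f_Nyq = fs_out / 2 = 144000 / 2 = 72000.0 Hz

fs_out = 144000 Hz; f_Nyquist = 72000.0 Hz


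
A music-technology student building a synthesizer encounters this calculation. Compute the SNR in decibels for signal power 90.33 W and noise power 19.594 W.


SNR in decibels:
SNR = 10 * log10(Ps / Pn)
    = 10 * log10(90.33 / 19.594)
    = 10 * log10(4.6101)
    = 10 * 0.6637
    = 6.64 dB

6.64 dB


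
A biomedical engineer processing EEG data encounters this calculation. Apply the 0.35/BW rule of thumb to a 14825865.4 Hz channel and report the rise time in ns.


Rise time from bandwidth relationship:
tr = 0.35 / BW
   = 0.35 / 14825865.4
   = 2.36073909e-08 s
   = 23.6074 ns

23.6074 ns


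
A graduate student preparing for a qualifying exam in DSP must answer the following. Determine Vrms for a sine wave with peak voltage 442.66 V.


RMS voltage for a sinusoidal waveform:
V_rms = V_peak / sqrt(2)
      = 442.66 / 1.414214
      = 313.008 V

313.008 V


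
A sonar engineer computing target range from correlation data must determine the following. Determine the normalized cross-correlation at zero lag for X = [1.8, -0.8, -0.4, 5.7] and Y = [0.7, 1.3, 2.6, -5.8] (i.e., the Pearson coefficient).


Pearson correlation coefficient (population):
r = cov(X,Y) / (std(X) * std(Y))
Mean X = 1.575, Mean Y = -0.3
Cov(X,Y) = -7.9975
Std(X) = 2.579123, Std(Y) = 3.248846
r = -0.9544

-0.9544


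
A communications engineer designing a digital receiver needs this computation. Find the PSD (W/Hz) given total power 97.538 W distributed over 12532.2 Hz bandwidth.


Power spectral density:
PSD = P / BW
    = 97.538 / 12532.2
    = 0.00778299 W/Hz

0.00778299 W/Hz


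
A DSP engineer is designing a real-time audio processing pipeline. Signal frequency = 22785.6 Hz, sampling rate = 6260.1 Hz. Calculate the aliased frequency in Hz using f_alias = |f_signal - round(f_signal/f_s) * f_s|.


Compute the nearest integer multiple of fs to the signal:
n = round(22785.6 / 6260.1) = 4
f_alias = |22785.6 - 4 * 6260.1|
        = |22785.6 - 25040.4|
        = 2254.8 Hz

2254.8


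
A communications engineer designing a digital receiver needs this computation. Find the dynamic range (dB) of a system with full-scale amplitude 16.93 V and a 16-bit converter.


Dynamic range from full-scale to LSB:
V_min = V_max / 2^bits = 16.93 / 2^16
DR = 20 * log10(V_max / V_min)
   = 20 * log10(2^16)
   = 20 * 16 * log10(2)
   = 96.33 dB

96.33 dB


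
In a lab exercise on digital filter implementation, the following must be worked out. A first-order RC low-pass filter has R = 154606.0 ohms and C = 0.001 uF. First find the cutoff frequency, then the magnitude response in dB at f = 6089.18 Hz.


Step 1 — cutoff frequency:
fc = 1 / (2*pi*R*C)
C = 0.001 uF = 1e-09 F
fc = 1 / (2*pi*154606.0*1e-09)
   = 1029.423 Hz

Step 2 — magnitude at f = 6089.18 Hz:
|H(f)| = 1 / sqrt(1 + (f/fc)^2)
f/fc = 6089.18 / 1029.423 = 5.915139
|H| = 1 / sqrt(1 + 34.988869) = 0.1666924
|H|_dB = 20*log10(0.1666924) = -15.56 dB

fc = 1029.423 Hz; |H(6089.18 Hz)| = -15.56 dB


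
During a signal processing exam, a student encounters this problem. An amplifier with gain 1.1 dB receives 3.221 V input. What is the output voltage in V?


Output voltage from dB gain:
V_out = V_in * 10^(gain_dB / 20)
      = 3.221 * 10^(1.1 / 20)
      = 3.221 * 1.135011
      = 3.6559 V

3.6559 V


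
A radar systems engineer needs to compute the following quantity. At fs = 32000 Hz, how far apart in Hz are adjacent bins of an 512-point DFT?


DFT frequency resolution:
df = fs / N
   = 32000 / 512
   = 62.5 Hz

62.5 Hz


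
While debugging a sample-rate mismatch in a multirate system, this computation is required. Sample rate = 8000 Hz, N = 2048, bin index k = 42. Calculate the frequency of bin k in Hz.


Frequency of DFT bin k:
f_k = k * fs / N
    = 42 * 8000 / 2048
    = 336000 / 2048
    = 164.062 Hz

164.062 Hz


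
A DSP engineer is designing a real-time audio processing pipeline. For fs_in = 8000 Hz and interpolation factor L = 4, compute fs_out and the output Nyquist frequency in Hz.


Step 1 — output sample rate after interpolation by L:
fs_out = L * fs_in = 4 * 8000 = 32000 Hz

Step 2 — Nyquist frequency of the output stream:
f_Nyq = fs_out / 2 = 32000 / 2 = 16000.0 Hz

fs_out = 32000 Hz; f_Nyquist = 16000.0 Hz


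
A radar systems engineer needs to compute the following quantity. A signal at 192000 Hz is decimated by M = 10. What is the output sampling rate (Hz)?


Decimation reduces the sample rate:
fs_out = fs_in / M
       = 192000 / 10
       = 19200.0 Hz

19200.0 Hz


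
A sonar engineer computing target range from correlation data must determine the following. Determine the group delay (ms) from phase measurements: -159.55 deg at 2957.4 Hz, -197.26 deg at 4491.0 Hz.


Group delay from phase difference:
tau = -d(phi)/d(omega)
d(phi) = -37.71 deg = -0.658164 rad
d(omega) = 2*pi*(4491.0 - 2957.4) = 9635.893 rad/s
tau = -(-0.658164) / 9635.893
    = 0.0683 ms

0.0683 ms


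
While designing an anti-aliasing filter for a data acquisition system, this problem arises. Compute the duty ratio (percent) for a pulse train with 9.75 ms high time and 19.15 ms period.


Duty cycle as a percentage:
DC = (t_on / T) * 100
   = (9.75 / 19.15) * 100
   = 0.509138 * 100
   = 50.91 %

50.91 %


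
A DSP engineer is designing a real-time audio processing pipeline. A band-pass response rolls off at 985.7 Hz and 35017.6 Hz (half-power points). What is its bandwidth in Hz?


Bandwidth is the difference of -3dB frequencies:
BW = f_high - f_low
   = 35017.6 - 985.7
   = 34031.9 Hz

34031.9 Hz


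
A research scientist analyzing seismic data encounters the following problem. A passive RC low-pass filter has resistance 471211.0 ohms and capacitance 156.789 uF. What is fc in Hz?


Cutoff frequency of a first-order RC filter:
fc = 1 / (2 * pi * R * C)
C = 156.789 uF = 0.000156789 F
fc = 1 / (2 * pi * 471211.0 * 0.000156789)
   = 1 / 464.20613801697
   = 0.002154 Hz

0.002154 Hz


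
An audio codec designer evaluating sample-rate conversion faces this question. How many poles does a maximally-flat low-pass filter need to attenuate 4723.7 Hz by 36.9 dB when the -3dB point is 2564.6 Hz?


Butterworth filter order formula:
n = log10(10^(A/10) - 1) / (2 * log10(f_stop/f_pass))
10^(36.9/10) - 1 = 4896.7882
f_stop/f_pass = 4723.7 / 2564.6 = 1.8419
n = 6.9552 -> ceil = 7

7


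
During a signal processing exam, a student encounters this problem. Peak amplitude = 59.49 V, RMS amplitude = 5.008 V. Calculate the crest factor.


Crest factor is the ratio of peak to RMS:
CF = V_peak / V_rms
   = 59.49 / 5.008
   = 11.879

11.879


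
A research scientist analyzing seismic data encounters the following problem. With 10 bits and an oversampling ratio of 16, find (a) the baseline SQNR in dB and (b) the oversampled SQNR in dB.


Step 1 — baseline SQNR at Nyquist:
SQNR_base = 6.02*N + 1.76
          = 6.02*10 + 1.76
          = 61.96 dB

Step 2 — oversampling processing gain:
G = 10*log10(OSR) = 10*log10(16) = 12.04 dB

Step 3 — total:
SQNR_total = 61.96 + 12.04 = 74.0 dB

Base SQNR = 61.96 dB; oversampled SQNR = 74.0 dB


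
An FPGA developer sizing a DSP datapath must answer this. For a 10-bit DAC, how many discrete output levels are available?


Number of quantization levels = 2^N
= 2^10
= 1024

1024


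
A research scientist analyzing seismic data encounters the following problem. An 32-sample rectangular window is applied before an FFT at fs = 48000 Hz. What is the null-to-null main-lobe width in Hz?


Main lobe width for a rectangular window:
Width = 2 * fs / N
      = 2 * 48000 / 32
      = 96000 / 32
      = 3000.0 Hz

3000.0 Hz


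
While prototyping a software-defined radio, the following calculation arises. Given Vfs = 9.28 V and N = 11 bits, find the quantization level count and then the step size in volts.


Step 1 — number of quantization levels:
L = 2^N = 2^11 = 2048

Step 2 — LSB step size:
delta = Vfs / L
      = 9.28 / 2048
      = 0.00453125 V

Levels = 2048; step size = 0.00453125 V


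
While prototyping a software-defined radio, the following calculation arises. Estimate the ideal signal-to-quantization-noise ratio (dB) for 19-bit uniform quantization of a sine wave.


Theoretical SNR for a full-scale sinusoid:
SNR = 6.02 * N + 1.76
    = 6.02 * 19 + 1.76
    = 114.38 + 1.76
    = 116.14 dB

116.14 dB


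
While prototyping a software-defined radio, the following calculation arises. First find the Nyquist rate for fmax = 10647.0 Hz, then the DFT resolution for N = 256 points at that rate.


Step 1 — Nyquist sampling rate:
fs = 2 * fmax = 2 * 10647.0 = 21294.0 Hz

Step 2 — DFT bin spacing:
df = fs / N = 21294.0 / 256 = 83.1797 Hz

83.1797 Hz


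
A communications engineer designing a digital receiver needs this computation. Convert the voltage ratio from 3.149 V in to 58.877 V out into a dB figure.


Voltage gain in dB:
G = 20 * log10(Vout / Vin)
  = 20 * log10(58.877 / 3.149)
  = 20 * log10(18.697047)
  = 20 * 1.271773
  = 25.44 dB

25.44 dB


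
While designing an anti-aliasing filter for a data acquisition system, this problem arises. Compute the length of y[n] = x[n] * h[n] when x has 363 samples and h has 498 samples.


Linear convolution output length:
L = N + M - 1
  = 363 + 498 - 1
  = 860 samples

860


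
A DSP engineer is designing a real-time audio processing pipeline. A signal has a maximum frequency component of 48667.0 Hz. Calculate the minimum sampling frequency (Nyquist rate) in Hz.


The Nyquist rate is twice the maximum frequency component.
fs_min = 2 * fmax
      = 2 * 48667.0
      = 97334.0 Hz

97334.0


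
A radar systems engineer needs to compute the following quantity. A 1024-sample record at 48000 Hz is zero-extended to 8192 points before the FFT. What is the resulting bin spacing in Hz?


Frequency resolution after zero-padding:
N_padded = 1024 * 8 = 8192
df = fs / N_padded
   = 48000 / 8192
   = 5.8594 Hz

5.8594 Hz


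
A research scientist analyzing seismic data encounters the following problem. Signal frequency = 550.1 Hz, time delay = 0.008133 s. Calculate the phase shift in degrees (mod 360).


Phase shift from frequency and time delay:
phi = 360 * f * t_delay
    = 360 * 550.1 * 0.008133
    = 1610.63 degrees
    mod 360 = 170.63 degrees

170.63 degrees


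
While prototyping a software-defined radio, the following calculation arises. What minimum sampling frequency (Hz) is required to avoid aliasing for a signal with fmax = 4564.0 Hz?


The Nyquist rate is twice the maximum frequency component.
fs_min = 2 * fmax
      = 2 * 4564.0
      = 9128.0 Hz

9128.0


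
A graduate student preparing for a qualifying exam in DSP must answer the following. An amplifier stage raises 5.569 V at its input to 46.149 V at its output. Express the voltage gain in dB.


Voltage gain in dB:
G = 20 * log10(Vout / Vin)
  = 20 * log10(46.149 / 5.569)
  = 20 * log10(8.286766)
  = 20 * 0.918385
  = 18.37 dB

18.37 dB


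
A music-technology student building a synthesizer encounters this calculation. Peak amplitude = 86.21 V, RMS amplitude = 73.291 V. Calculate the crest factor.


Crest factor is the ratio of peak to RMS:
CF = V_peak / V_rms
   = 86.21 / 73.291
   = 1.1763

1.1763


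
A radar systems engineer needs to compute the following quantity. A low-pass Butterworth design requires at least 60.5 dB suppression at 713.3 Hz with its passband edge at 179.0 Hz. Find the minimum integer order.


Butterworth filter order formula:
n = log10(10^(A/10) - 1) / (2 * log10(f_stop/f_pass))
10^(60.5/10) - 1 = 1122017.4543
f_stop/f_pass = 713.3 / 179.0 = 3.9849
n = 5.0381 -> ceil = 6

6


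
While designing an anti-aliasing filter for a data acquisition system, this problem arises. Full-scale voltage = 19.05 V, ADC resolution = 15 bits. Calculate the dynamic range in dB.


Dynamic range from full-scale to LSB:
V_min = V_max / 2^bits = 19.05 / 2^15
DR = 20 * log10(V_max / V_min)
   = 20 * log10(2^15)
   = 20 * 15 * log10(2)
   = 90.31 dB

90.31 dB


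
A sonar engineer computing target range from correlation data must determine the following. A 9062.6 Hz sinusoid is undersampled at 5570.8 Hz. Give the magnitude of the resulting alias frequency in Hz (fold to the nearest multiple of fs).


Compute the nearest integer multiple of fs to the signal:
n = round(9062.6 / 5570.8) = 2
f_alias = |9062.6 - 2 * 5570.8|
        = |9062.6 - 11141.6|
        = 2079.0 Hz

2079.0


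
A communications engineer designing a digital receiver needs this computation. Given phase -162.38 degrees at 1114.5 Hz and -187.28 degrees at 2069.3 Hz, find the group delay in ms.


Group delay from phase difference:
tau = -d(phi)/d(omega)
d(phi) = -24.9 deg = -0.434587 rad
d(omega) = 2*pi*(2069.3 - 1114.5) = 5999.1853 rad/s
tau = -(-0.434587) / 5999.1853
    = 0.0724 ms

0.0724 ms


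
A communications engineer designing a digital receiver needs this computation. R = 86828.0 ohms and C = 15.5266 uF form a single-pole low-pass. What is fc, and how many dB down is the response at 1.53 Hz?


Step 1 — cutoff frequency:
fc = 1 / (2*pi*R*C)
C = 15.5266 uF = 1.55266e-05 F
fc = 1 / (2*pi*86828.0*1.55266e-05)
   = 0.118055 Hz

Step 2 — magnitude at f = 1.53 Hz:
|H(f)| = 1 / sqrt(1 + (f/fc)^2)
f/fc = 1.53 / 0.118055 = 12.960061
|H| = 1 / sqrt(1 + 167.963181) = 0.0769315
|H|_dB = 20*log10(0.0769315) = -22.28 dB

fc = 0.118055 Hz; |H(1.53 Hz)| = -22.28 dB


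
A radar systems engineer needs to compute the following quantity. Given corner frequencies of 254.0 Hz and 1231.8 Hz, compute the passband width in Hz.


Bandwidth is the difference of -3dB frequencies:
BW = f_high - f_low
   = 1231.8 - 254.0
   = 977.8 Hz

977.8 Hz


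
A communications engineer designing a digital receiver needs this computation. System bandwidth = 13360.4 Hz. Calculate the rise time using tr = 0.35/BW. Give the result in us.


Rise time from bandwidth relationship:
tr = 0.35 / BW
   = 0.35 / 13360.4
   = 2.619682045e-05 s
   = 26.1968 us

26.1968 us


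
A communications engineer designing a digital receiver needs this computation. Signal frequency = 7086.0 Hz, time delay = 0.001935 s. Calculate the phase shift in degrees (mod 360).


Phase shift from frequency and time delay:
phi = 360 * f * t_delay
    = 360 * 7086.0 * 0.001935
    = 4936.11 degrees
    mod 360 = 256.11 degrees

256.11 degrees


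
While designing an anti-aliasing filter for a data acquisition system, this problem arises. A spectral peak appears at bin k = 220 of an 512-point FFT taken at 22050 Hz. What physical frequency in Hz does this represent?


Frequency of DFT bin k:
f_k = k * fs / N
    = 220 * 22050 / 512
    = 4851000 / 512
    = 9474.609 Hz

9474.609 Hz


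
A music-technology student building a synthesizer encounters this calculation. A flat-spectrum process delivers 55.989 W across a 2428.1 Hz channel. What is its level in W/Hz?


Power spectral density:
PSD = P / BW
    = 55.989 / 2428.1
    = 0.02305877 W/Hz

0.02305877 W/Hz


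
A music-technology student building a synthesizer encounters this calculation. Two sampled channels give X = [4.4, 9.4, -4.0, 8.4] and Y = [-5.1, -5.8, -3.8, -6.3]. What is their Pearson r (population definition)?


Pearson correlation coefficient (population):
r = cov(X,Y) / (std(X) * std(Y))
Mean X = 4.55, Mean Y = -5.25
Cov(X,Y) = -4.7825
Std(X) = 5.278968, Std(Y) = 0.939415
r = -0.9644

-0.9644


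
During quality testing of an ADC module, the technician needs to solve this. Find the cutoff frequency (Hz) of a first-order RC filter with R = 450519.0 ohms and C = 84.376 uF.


Cutoff frequency of a first-order RC filter:
fc = 1 / (2 * pi * R * C)
C = 84.376 uF = 8.4376e-05 F
fc = 1 / (2 * pi * 450519.0 * 8.4376e-05)
   = 1 / 238.84266743793
   = 0.004187 Hz

0.004187 Hz


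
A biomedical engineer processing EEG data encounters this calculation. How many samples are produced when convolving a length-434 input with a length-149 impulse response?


Linear convolution output length:
L = N + M - 1
  = 434 + 149 - 1
  = 582 samples

582


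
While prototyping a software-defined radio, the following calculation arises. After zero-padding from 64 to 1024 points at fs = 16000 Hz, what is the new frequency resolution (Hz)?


Frequency resolution after zero-padding:
N_padded = 64 * 16 = 1024
df = fs / N_padded
   = 16000 / 1024
   = 15.625 Hz

15.625 Hz


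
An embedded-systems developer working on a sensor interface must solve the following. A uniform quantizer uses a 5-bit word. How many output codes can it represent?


Number of quantization levels = 2^N
= 2^5
= 32

32


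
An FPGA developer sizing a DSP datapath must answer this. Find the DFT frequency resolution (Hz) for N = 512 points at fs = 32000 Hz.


DFT frequency resolution:
df = fs / N
   = 32000 / 512
   = 62.5 Hz

62.5 Hz


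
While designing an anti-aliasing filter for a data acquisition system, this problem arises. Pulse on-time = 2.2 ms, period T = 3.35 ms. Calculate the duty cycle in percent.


Duty cycle as a percentage:
DC = (t_on / T) * 100
   = (2.2 / 3.35) * 100
   = 0.656716 * 100
   = 65.67 %

65.67 %


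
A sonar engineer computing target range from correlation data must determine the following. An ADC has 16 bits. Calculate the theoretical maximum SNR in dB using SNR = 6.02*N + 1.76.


Theoretical SNR for a full-scale sinusoid:
SNR = 6.02 * N + 1.76
    = 6.02 * 16 + 1.76
    = 96.32 + 1.76
    = 98.08 dB

98.08 dB


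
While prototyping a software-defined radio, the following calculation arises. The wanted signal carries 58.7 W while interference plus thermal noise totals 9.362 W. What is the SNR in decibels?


SNR in decibels:
SNR = 10 * log10(Ps / Pn)
    = 10 * log10(58.7 / 9.362)
    = 10 * log10(6.27)
    = 10 * 0.7973
    = 7.97 dB

7.97 dB


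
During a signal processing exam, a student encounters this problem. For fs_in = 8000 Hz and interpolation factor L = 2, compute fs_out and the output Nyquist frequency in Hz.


Step 1 — output sample rate after interpolation by L:
fs_out = L * fs_in = 2 * 8000 = 16000 Hz

Step 2 — Nyquist frequency of the output stream:
f_Nyq = fs_out / 2 = 16000 / 2 = 8000.0 Hz

fs_out = 16000 Hz; f_Nyquist = 8000.0 Hz


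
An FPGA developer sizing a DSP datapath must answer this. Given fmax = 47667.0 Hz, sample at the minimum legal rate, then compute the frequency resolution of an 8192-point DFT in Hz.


Step 1 — Nyquist sampling rate:
fs = 2 * fmax = 2 * 47667.0 = 95334.0 Hz

Step 2 — DFT bin spacing:
df = fs / N = 95334.0 / 8192 = 11.6375 Hz

11.6375 Hz


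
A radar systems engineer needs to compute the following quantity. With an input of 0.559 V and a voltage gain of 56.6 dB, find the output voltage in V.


Output voltage from dB gain:
V_out = V_in * 10^(gain_dB / 20)
      = 0.559 * 10^(56.6 / 20)
      = 0.559 * 676.082975
      = 377.9304 V

377.9304 V


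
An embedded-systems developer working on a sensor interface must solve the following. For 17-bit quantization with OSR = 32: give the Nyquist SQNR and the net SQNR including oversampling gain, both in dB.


Step 1 — baseline SQNR at Nyquist:
SQNR_base = 6.02*N + 1.76
          = 6.02*17 + 1.76
          = 104.1 dB

Step 2 — oversampling processing gain:
G = 10*log10(OSR) = 10*log10(32) = 15.05 dB

Step 3 — total:
SQNR_total = 104.1 + 15.05 = 119.15 dB

Base SQNR = 104.1 dB; oversampled SQNR = 119.15 dB


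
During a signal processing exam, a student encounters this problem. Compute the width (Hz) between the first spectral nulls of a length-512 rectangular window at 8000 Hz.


Main lobe width for a rectangular window:
Width = 2 * fs / N
      = 2 * 8000 / 512
      = 16000 / 512
      = 31.25 Hz

31.25 Hz


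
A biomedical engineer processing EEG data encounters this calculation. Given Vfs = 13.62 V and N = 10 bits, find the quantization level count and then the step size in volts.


Step 1 — number of quantization levels:
L = 2^N = 2^10 = 1024

Step 2 — LSB step size:
delta = Vfs / L
      = 13.62 / 1024
      = 0.01330078 V

Levels = 1024; step size = 0.01330078 V


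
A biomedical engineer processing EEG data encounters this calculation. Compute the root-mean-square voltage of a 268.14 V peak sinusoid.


RMS voltage for a sinusoidal waveform:
V_rms = V_peak / sqrt(2)
      = 268.14 / 1.414214
      = 189.604 V

189.604 V


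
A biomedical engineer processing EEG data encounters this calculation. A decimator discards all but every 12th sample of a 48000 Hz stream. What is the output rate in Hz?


Decimation reduces the sample rate:
fs_out = fs_in / M
       = 48000 / 12
       = 4000.0 Hz

4000.0 Hz


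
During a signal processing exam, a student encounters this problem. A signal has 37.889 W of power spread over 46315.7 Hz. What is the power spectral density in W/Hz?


Power spectral density:
PSD = P / BW
    = 37.889 / 46315.7
    = 0.00081806 W/Hz

0.00081806 W/Hz


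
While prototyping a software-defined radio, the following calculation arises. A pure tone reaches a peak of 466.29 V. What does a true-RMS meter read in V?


RMS voltage for a sinusoidal waveform:
V_rms = V_peak / sqrt(2)
      = 466.29 / 1.414214
      = 329.717 V

329.717 V


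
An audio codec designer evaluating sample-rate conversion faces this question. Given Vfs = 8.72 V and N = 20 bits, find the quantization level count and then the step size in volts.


Step 1 — number of quantization levels:
L = 2^N = 2^20 = 1048576

Step 2 — LSB step size:
delta = Vfs / L
      = 8.72 / 1048576
      = 8.32e-06 V

Levels = 1048576; step size = 8.32e-06 V


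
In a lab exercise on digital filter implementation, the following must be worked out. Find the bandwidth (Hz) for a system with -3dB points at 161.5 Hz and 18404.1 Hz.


Bandwidth is the difference of -3dB frequencies:
BW = f_high - f_low
   = 18404.1 - 161.5
   = 18242.6 Hz

18242.6 Hz


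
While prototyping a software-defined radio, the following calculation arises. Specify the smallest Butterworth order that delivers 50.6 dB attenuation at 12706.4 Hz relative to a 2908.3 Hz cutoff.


Butterworth filter order formula:
n = log10(10^(A/10) - 1) / (2 * log10(f_stop/f_pass))
10^(50.6/10) - 1 = 114814.3621
f_stop/f_pass = 12706.4 / 2908.3 = 4.369
n = 3.9508 -> ceil = 4

4


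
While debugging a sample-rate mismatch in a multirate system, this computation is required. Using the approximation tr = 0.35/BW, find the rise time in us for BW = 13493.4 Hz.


Rise time from bandwidth relationship:
tr = 0.35 / BW
   = 0.35 / 13493.4
   = 2.593860702e-05 s
   = 25.9386 us

25.9386 us


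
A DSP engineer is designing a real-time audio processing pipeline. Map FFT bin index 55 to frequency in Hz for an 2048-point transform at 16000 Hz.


Frequency of DFT bin k:
f_k = k * fs / N
    = 55 * 16000 / 2048
    = 880000 / 2048
    = 429.688 Hz

429.688 Hz


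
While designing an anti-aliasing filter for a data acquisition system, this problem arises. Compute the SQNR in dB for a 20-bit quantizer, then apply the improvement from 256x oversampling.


Step 1 — baseline SQNR at Nyquist:
SQNR_base = 6.02*N + 1.76
          = 6.02*20 + 1.76
          = 122.16 dB

Step 2 — oversampling processing gain:
G = 10*log10(OSR) = 10*log10(256) = 24.08 dB

Step 3 — total:
SQNR_total = 122.16 + 24.08 = 146.24 dB

Base SQNR = 122.16 dB; oversampled SQNR = 146.24 dB


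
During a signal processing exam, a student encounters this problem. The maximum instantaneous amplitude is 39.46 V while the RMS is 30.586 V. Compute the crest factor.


Crest factor is the ratio of peak to RMS:
CF = V_peak / V_rms
   = 39.46 / 30.586
   = 1.2901

1.2901


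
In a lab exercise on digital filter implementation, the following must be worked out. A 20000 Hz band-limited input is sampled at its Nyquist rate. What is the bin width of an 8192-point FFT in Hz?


Step 1 — Nyquist sampling rate:
fs = 2 * fmax = 2 * 20000 = 40000 Hz

Step 2 — DFT bin spacing:
df = fs / N = 40000 / 8192 = 4.8828 Hz

4.8828 Hz


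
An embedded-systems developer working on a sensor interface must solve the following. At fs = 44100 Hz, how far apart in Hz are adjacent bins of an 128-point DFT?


DFT frequency resolution:
df = fs / N
   = 44100 / 128
   = 344.5312 Hz

344.5312 Hz


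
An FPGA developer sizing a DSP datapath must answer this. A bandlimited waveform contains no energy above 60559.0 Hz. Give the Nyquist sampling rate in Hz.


The Nyquist rate is twice the maximum frequency component.
fs_min = 2 * fmax
      = 2 * 60559.0
      = 121118.0 Hz

121118.0


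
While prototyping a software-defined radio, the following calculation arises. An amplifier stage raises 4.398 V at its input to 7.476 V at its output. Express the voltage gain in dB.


Voltage gain in dB:
G = 20 * log10(Vout / Vin)
  = 20 * log10(7.476 / 4.398)
  = 20 * log10(1.699864)
  = 20 * 0.230414
  = 4.61 dB

4.61 dB


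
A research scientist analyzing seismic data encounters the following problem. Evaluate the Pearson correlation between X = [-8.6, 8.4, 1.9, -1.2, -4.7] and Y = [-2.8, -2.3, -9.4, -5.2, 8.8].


Pearson correlation coefficient (population):
r = cov(X,Y) / (std(X) * std(Y))
Mean X = -0.84, Mean Y = -2.18
Cov(X,Y) = -11.4752
Std(X) = 5.798827, Std(Y) = 6.036688
r = -0.3278

-0.3278


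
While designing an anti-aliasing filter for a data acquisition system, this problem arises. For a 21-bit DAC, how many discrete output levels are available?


Number of quantization levels = 2^N
= 2^21
= 2097152

2097152


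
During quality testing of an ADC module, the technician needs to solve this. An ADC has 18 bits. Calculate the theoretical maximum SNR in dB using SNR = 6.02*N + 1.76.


Theoretical SNR for a full-scale sinusoid:
SNR = 6.02 * N + 1.76
    = 6.02 * 18 + 1.76
    = 108.36 + 1.76
    = 110.12 dB

110.12 dB


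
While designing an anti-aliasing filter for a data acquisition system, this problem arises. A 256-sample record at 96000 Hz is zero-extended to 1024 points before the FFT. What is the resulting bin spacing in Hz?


Frequency resolution after zero-padding:
N_padded = 256 * 4 = 1024
df = fs / N_padded
   = 96000 / 1024
   = 93.75 Hz

93.75 Hz


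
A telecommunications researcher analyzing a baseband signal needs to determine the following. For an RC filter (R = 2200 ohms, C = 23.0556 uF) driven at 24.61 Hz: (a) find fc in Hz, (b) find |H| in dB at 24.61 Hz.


Step 1 — cutoff frequency:
fc = 1 / (2*pi*R*C)
C = 23.0556 uF = 2.30556e-05 F
fc = 1 / (2*pi*2200*2.30556e-05)
   = 3.13777 Hz

Step 2 — magnitude at f = 24.61 Hz:
|H(f)| = 1 / sqrt(1 + (f/fc)^2)
f/fc = 24.61 / 3.13777 = 7.84315
|H| = 1 / sqrt(1 + 61.515002) = 0.1264759
|H|_dB = 20*log10(0.1264759) = -17.96 dB

fc = 3.13777 Hz; |H(24.61 Hz)| = -17.96 dB


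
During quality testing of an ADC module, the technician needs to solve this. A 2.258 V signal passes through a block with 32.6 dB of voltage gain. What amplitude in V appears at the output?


Output voltage from dB gain:
V_out = V_in * 10^(gain_dB / 20)
      = 2.258 * 10^(32.6 / 20)
      = 2.258 * 42.657952
      = 96.3217 V

96.3217 V


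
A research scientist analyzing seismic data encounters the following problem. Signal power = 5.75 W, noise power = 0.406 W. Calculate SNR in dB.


SNR in decibels:
SNR = 10 * log10(Ps / Pn)
    = 10 * log10(5.75 / 0.406)
    = 10 * log10(14.1626)
    = 10 * 1.1511
    = 11.51 dB

11.51 dB


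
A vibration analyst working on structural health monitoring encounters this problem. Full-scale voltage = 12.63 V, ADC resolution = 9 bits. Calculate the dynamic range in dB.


Dynamic range from full-scale to LSB:
V_min = V_max / 2^bits = 12.63 / 2^9
DR = 20 * log10(V_max / V_min)
   = 20 * log10(2^9)
   = 20 * 9 * log10(2)
   = 54.19 dB

54.19 dB


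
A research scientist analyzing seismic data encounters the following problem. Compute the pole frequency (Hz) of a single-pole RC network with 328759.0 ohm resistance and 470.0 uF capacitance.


Cutoff frequency of a first-order RC filter:
fc = 1 / (2 * pi * R * C)
C = 470.0 uF = 0.00047 F
fc = 1 / (2 * pi * 328759.0 * 0.00047)
   = 1 / 970.85724764944
   = 0.00103 Hz

0.00103 Hz


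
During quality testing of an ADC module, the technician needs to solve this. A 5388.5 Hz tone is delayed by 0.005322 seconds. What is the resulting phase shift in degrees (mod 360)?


Phase shift from frequency and time delay:
phi = 360 * f * t_delay
    = 360 * 5388.5 * 0.005322
    = 10323.93 degrees
    mod 360 = 243.93 degrees

243.93 degrees


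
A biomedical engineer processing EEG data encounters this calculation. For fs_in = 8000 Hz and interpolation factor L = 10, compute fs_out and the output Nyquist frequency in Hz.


Step 1 — output sample rate after interpolation by L:
fs_out = L * fs_in = 10 * 8000 = 80000 Hz

Step 2 — Nyquist frequency of the output stream:
f_Nyq = fs_out / 2 = 80000 / 2 = 40000.0 Hz

fs_out = 80000 Hz; f_Nyquist = 40000.0 Hz
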